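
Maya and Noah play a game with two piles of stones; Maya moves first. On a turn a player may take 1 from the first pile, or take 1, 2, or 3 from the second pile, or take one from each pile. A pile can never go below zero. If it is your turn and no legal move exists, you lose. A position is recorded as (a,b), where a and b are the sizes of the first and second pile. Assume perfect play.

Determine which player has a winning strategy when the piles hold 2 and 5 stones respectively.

Maya wins.

Use the standard recursion: the mover loses at a terminal position; elsewhere, the mover wins exactly when some move hands the opponent an L position.
No move ever increases a pile, so every position that can arise here has a ≤ 2 and b ≤ 5; it is enough to label the cells with 0 ≤ a ≤ 2 and 0 ≤ b ≤ 5.
Every move lowers a or b (never raises either), so fill the grid row by row in increasing a, and left to right within a row: each cell's successors are then already labelled.
      b=0  b=1  b=2  b=3  b=4  b=5
a=0:    L    W    W    W    L    W
a=1:    W    W    L    W    W    W
a=2:    L    W    W    W    L    W
Cells with no legal move (terminal, hence L): (0,0).
The remaining L cells, each justified by listing all of its moves:
(0,4): L (options (0,3)(W), (0,2)(W), (0,1)(W) are all W)
(1,2): L (options (0,2)(W), (1,1)(W), (1,0)(W), (0,1)(W) are all W)
(2,0): L (sole option (1,0)(W) is W)
(2,4): L (options (1,4)(W), (2,3)(W), (2,2)(W), (2,1)(W), (1,3)(W) are all W)
Every other cell has at least one move into one of the L cells above, so it is W.
From (2,5) Maya can move to (2,4), reaching an L position.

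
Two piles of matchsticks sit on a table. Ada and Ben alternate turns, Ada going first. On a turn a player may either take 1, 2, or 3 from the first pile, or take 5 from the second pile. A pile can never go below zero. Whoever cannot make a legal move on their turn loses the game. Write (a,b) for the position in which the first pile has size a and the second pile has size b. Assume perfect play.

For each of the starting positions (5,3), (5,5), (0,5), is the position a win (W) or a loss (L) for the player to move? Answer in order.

Compute win/loss labels from the base case upward. A position with no move is L. Any other position is W if it can reach an L in one move, else L.
No move ever increases a pile, so every position that can arise here has a ≤ 5 and b ≤ 5; it is enough to label the cells with 0 ≤ a ≤ 5 and 0 ≤ b ≤ 5.
Every move lowers a or b (never raises either), so fill the grid row by row in increasing a, and left to right within a row: each cell's successors are then already labelled.
      b=0  b=1  b=2  b=3  b=4  b=5
a=0:    L    L    L    L    L    W
a=1:    W    W    W    W    W    L
a=2:    W    W    W    W    W    W
a=3:    W    W    W    W    W    W
a=4:    L    L    L    L    L    W
a=5:    W    W    W    W    W    L
Cells with no legal move (terminal, hence L): (0,0), (0,1), (0,2), (0,3), (0,4).
The remaining L cells, each justified by listing all of its moves:
(1,5): only reaches (0,5)(W), (1,0)(W), all W → L
(4,0): only reaches (3,0)(W), (2,0)(W), (1,0)(W), all W → L
(4,1): only reaches (3,1)(W), (2,1)(W), (1,1)(W), all W → L
(4,2): only reaches (3,2)(W), (2,2)(W), (1,2)(W), all W → L
(4,3): only reaches (3,3)(W), (2,3)(W), (1,3)(W), all W → L
(4,4): only reaches (3,4)(W), (2,4)(W), (1,4)(W), all W → L
(5,5): only reaches (4,5)(W), (3,5)(W), (2,5)(W), (5,0)(W), all W → L
Every other cell has at least one move into one of the L cells above, so it is W.
(5,3): the move to (4,3) reaches an L cell, so W
(5,5): one of the L cells justified above, so L
(0,5): the move to (0,0) reaches an L cell, so W

(5,3): W, (5,5): L, (0,5): W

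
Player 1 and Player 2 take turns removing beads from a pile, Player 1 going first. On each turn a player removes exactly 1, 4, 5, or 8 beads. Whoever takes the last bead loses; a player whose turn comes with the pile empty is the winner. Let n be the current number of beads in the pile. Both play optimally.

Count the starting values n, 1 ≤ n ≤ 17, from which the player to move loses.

Work bottom-up. With no move the player to move wins. Otherwise the position is W if at least one move leads to an L position for the opponent, and L if every move leads to a W.
n=0: no move; the opponent has just taken the last bead and therefore loses → W
n=1: only reaches 0(W), which is W → L
n=2: reaches L-position 1 → W
n=3: only reaches 2(W), which is W → L
n=4: reaches L-position 3 → W
n=5: reaches L-position 1 → W
n=6: reaches L-position 1 → W
n=7: reaches L-position 3 → W
n=8: reaches L-position 3 → W
n=9: reaches L-position 1 → W
n=10: only reaches 9(W), 6(W), 5(W), 2(W), all W → L
n=11: reaches L-position 10 → W
n=12: only reaches 11(W), 8(W), 7(W), 4(W), all W → L
n=13: reaches L-position 12 → W
n=14: reaches L-position 10 → W
n=15: reaches L-position 10 → W
n=16: reaches L-position 12 → W
n=17: reaches L-position 12 → W
L entries with 1 ≤ n ≤ 17 (the range starts at n=1): n = 1, 3, 10, 12; that makes 4.

4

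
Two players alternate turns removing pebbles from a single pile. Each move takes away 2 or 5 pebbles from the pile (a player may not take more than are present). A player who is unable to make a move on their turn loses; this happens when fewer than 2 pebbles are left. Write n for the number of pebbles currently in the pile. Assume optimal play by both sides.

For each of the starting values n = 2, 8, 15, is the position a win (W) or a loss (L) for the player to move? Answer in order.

2: W, 8: L, 15: L

Classify positions by backward induction: terminal positions (no move available) are L. From any other position, the mover wins iff some move reaches an L.
n=0: no move → L
n=1: no move → L
n=2: can move to 0, which is L ⇒ W
n=3: can move to 1, which is L ⇒ W
n=4: the only move is to 2(W), a W ⇒ L
n=5: can move to 0, which is L ⇒ W
n=6: can move to 4, which is L ⇒ W
n=7: moves to 5(W), 2(W); every one is W ⇒ L
n=8: moves to 6(W), 3(W); every one is W ⇒ L
n=9: can move to 7, which is L ⇒ W
n=10: can move to 8, which is L ⇒ W
n=11: moves to 9(W), 6(W); every one is W ⇒ L
n=12: can move to 7, which is L ⇒ W
n=13: can move to 11, which is L ⇒ W
n=14: moves to 12(W), 9(W); every one is W ⇒ L
n=15: moves to 13(W), 10(W); every one is W ⇒ L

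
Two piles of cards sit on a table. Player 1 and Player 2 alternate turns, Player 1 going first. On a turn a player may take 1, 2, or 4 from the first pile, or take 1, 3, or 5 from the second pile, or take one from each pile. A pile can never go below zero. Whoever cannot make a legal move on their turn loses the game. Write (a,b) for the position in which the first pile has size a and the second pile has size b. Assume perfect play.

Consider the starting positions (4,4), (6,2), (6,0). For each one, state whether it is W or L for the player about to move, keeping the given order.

Label each position W (a win for the player to move) or L (a loss). A position with no legal move is L; any other position is W exactly when some move reaches an L, and L when every move reaches a W.
No move ever increases a pile, so every position that can arise here has a ≤ 6 and b ≤ 4; it is enough to label the cells with 0 ≤ a ≤ 6 and 0 ≤ b ≤ 4.
Every move lowers a or b (never raises either), so fill the grid row by row in increasing a, and left to right within a row: each cell's successors are then already labelled.
      b=0  b=1  b=2  b=3  b=4
a=0:    L    W    L    W    L
a=1:    W    W    W    W    W
a=2:    W    L    W    L    W
a=3:    L    W    W    W    W
a=4:    W    W    W    W    W
a=5:    W    L    W    L    W
a=6:    L    W    W    W    W
Cells with no legal move (terminal, hence L): (0,0).
The remaining L cells, each justified by listing all of its moves:
(0,2): only reaches (0,1)(W), which is W → L
(0,4): only reaches (0,3)(W), (0,1)(W), all W → L
(2,1): only reaches (1,1)(W), (0,1)(W), (2,0)(W), (1,0)(W), all W → L
(2,3): only reaches (1,3)(W), (0,3)(W), (2,2)(W), (2,0)(W), (1,2)(W), all W → L
(3,0): only reaches (2,0)(W), (1,0)(W), all W → L
(5,1): only reaches (4,1)(W), (3,1)(W), (1,1)(W), (5,0)(W), (4,0)(W), all W → L
(5,3): only reaches (4,3)(W), (3,3)(W), (1,3)(W), (5,2)(W), (5,0)(W), (4,2)(W), all W → L
(6,0): only reaches (5,0)(W), (4,0)(W), (2,0)(W), all W → L
Every other cell has at least one move into one of the L cells above, so it is W.
(4,4): the move to (0,4) reaches an L cell, so W
(6,2): the move to (5,1) reaches an L cell, so W
(6,0): one of the L cells justified above, so L

(4,4): W, (6,2): W, (6,0): L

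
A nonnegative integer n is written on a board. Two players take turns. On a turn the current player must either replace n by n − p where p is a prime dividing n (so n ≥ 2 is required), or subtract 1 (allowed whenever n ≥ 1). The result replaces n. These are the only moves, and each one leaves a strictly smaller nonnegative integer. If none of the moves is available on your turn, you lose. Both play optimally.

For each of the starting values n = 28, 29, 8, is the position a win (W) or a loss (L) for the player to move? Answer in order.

28: L, 29: W, 8: L

Classify positions by backward induction: terminal positions (no move available) are L. From any other position, the mover wins iff some move reaches an L.
n=0: no move → L
n=1: reaches L-position 0 → W
n=2: reaches L-position 0 → W
n=3: reaches L-position 0 → W
n=4: only reaches 2(W), 3(W), all W → L
n=5: reaches L-position 0 → W
n=6: reaches L-position 4 → W
n=7: reaches L-position 0 → W
n=8: only reaches 6(W), 7(W), all W → L
n=9: reaches L-position 8 → W
n=10: reaches L-position 8 → W
n=11: reaches L-position 0 → W
n=12: only reaches 9(W), 10(W), 11(W), all W → L
n=13: reaches L-position 0 → W
n=14: reaches L-position 12 → W
n=15: reaches L-position 12 → W
n=16: only reaches 14(W), 15(W), all W → L
n=17: reaches L-position 0 → W
n=18: reaches L-position 16 → W
n=19: reaches L-position 0 → W
n=20: only reaches 15(W), 18(W), 19(W), all W → L
n=21: reaches L-position 20 → W
n=22: reaches L-position 20 → W
n=23: reaches L-position 0 → W
n=24: only reaches 21(W), 22(W), 23(W), all W → L
n=25: reaches L-position 20 → W
n=26: reaches L-position 24 → W
n=27: reaches L-position 24 → W
n=28: only reaches 21(W), 26(W), 27(W), all W → L
n=29: reaches L-position 0 → W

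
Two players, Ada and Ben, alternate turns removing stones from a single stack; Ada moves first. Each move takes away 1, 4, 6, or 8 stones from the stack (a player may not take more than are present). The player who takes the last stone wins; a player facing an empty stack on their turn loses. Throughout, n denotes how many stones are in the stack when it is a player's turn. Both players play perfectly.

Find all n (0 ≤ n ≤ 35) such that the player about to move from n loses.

Label each position W (a win for the player to move) or L (a loss). A position with no legal move is L; any other position is W exactly when some move reaches an L, and L when every move reaches a W.
n=0: no move → L
n=1: can move to 0, which is L ⇒ W
n=2: the only move is to 1(W), a W ⇒ L
n=3: can move to 2, which is L ⇒ W
n=4: can move to 0, which is L ⇒ W
n=5: moves to 4(W), 1(W); every one is W ⇒ L
n=6: can move to 5, which is L ⇒ W
n=7: moves to 6(W), 3(W), 1(W); every one is W ⇒ L
n=8: can move to 7, which is L ⇒ W
n=9: can move to 5, which is L ⇒ W
n=10: can move to 2, which is L ⇒ W
n=11: can move to 7, which is L ⇒ W
n=12: moves to 11(W), 8(W), 6(W), 4(W); every one is W ⇒ L
n=13: can move to 12, which is L ⇒ W
n=14: moves to 13(W), 10(W), 8(W), 6(W); every one is W ⇒ L
n=15: can move to 14, which is L ⇒ W
n=16: can move to 12, which is L ⇒ W
n=17: moves to 16(W), 13(W), 11(W), 9(W); every one is W ⇒ L
n=18: can move to 17, which is L ⇒ W
n=19: moves to 18(W), 15(W), 13(W), 11(W); every one is W ⇒ L
n=20: can move to 19, which is L ⇒ W
n=21: can move to 17, which is L ⇒ W
n=22: can move to 14, which is L ⇒ W
n=23: can move to 19, which is L ⇒ W
n=24: moves to 23(W), 20(W), 18(W), 16(W); every one is W ⇒ L
n=25: can move to 24, which is L ⇒ W
n=26: moves to 25(W), 22(W), 20(W), 18(W); every one is W ⇒ L
n=27: can move to 26, which is L ⇒ W
n=28: can move to 24, which is L ⇒ W
n=29: moves to 28(W), 25(W), 23(W), 21(W); every one is W ⇒ L
n=30: can move to 29, which is L ⇒ W
n=31: moves to 30(W), 27(W), 25(W), 23(W); every one is W ⇒ L
n=32: can move to 31, which is L ⇒ W
n=33: can move to 29, which is L ⇒ W
n=34: can move to 26, which is L ⇒ W
n=35: can move to 31, which is L ⇒ W
Reading off the rows marked L gives the requested list; there are 12 such values of n.

0, 2, 5, 7, 12, 14, 17, 19, 24, 26, 29, 31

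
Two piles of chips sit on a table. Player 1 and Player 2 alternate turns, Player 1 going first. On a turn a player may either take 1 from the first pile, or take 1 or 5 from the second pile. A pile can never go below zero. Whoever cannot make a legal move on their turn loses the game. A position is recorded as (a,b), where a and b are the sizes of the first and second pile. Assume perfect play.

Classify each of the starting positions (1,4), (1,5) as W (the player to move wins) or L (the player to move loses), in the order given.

Use the standard recursion: the mover loses at a terminal position; elsewhere, the mover wins exactly when some move hands the opponent an L position.
No move ever increases a pile, so every position that can arise here has a ≤ 1 and b ≤ 5; it is enough to label the cells with 0 ≤ a ≤ 1 and 0 ≤ b ≤ 5.
Every move lowers a or b (never raises either), so fill the grid row by row in increasing a, and left to right within a row: each cell's successors are then already labelled.
      b=0  b=1  b=2  b=3  b=4  b=5
a=0:    L    W    L    W    L    W
a=1:    W    L    W    L    W    L
Cells with no legal move (terminal, hence L): (0,0).
The remaining L cells, each justified by listing all of its moves:
(0,2): L (sole option (0,1)(W) is W)
(0,4): L (sole option (0,3)(W) is W)
(1,1): L (options (0,1)(W), (1,0)(W) are all W)
(1,3): L (options (0,3)(W), (1,2)(W) are all W)
(1,5): L (options (0,5)(W), (1,4)(W), (1,0)(W) are all W)
Every other cell has at least one move into one of the L cells above, so it is W.
(1,4): the move to (0,4) reaches an L cell, so W
(1,5): one of the L cells justified above, so L

(1,4): W, (1,5): L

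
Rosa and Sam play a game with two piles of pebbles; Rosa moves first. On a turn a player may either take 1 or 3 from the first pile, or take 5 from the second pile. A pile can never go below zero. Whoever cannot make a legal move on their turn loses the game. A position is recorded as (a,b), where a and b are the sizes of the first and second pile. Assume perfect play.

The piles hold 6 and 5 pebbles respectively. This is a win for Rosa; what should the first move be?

Work bottom-up. With no move the player to move loses. Otherwise the position is W if at least one move leads to an L position for the opponent, and L if every move leads to a W.
No move ever increases a pile, so every position that can arise here has a ≤ 6 and b ≤ 5; it is enough to label the cells with 0 ≤ a ≤ 6 and 0 ≤ b ≤ 5.
Every move lowers a or b (never raises either), so fill the grid row by row in increasing a, and left to right within a row: each cell's successors are then already labelled.
      b=0  b=1  b=2  b=3  b=4  b=5
a=0:    L    L    L    L    L    W
a=1:    W    W    W    W    W    L
a=2:    L    L    L    L    L    W
a=3:    W    W    W    W    W    L
a=4:    L    L    L    L    L    W
a=5:    W    W    W    W    W    L
a=6:    L    L    L    L    L    W
Cells with no legal move (terminal, hence L): (0,0), (0,1), (0,2), (0,3), (0,4).
The remaining L cells, each justified by listing all of its moves:
(1,5): only reaches (0,5)(W), (1,0)(W), all W → L
(2,0): only reaches (1,0)(W), which is W → L
(2,1): only reaches (1,1)(W), which is W → L
(2,2): only reaches (1,2)(W), which is W → L
(2,3): only reaches (1,3)(W), which is W → L
(2,4): only reaches (1,4)(W), which is W → L
(3,5): only reaches (2,5)(W), (0,5)(W), (3,0)(W), all W → L
(4,0): only reaches (3,0)(W), (1,0)(W), all W → L
(4,1): only reaches (3,1)(W), (1,1)(W), all W → L
(4,2): only reaches (3,2)(W), (1,2)(W), all W → L
(4,3): only reaches (3,3)(W), (1,3)(W), all W → L
(4,4): only reaches (3,4)(W), (1,4)(W), all W → L
(5,5): only reaches (4,5)(W), (2,5)(W), (5,0)(W), all W → L
(6,0): only reaches (5,0)(W), (3,0)(W), all W → L
(6,1): only reaches (5,1)(W), (3,1)(W), all W → L
(6,2): only reaches (5,2)(W), (3,2)(W), all W → L
(6,3): only reaches (5,3)(W), (3,3)(W), all W → L
(6,4): only reaches (5,4)(W), (3,4)(W), all W → L
Every other cell has at least one move into one of the L cells above, so it is W.
From (6,5), the L positions reachable in one move are: (5,5), (3,5), (6,0). Any move reaching one of these is winning.

Move to (5,5).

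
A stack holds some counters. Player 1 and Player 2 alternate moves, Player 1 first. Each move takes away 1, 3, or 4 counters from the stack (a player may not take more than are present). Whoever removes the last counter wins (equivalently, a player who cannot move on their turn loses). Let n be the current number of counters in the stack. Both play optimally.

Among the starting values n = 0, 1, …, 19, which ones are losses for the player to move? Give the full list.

Positions with no move are L. A position that does have a move is losing for the player to move precisely when every available move leads to a winning position for the opponent. Fill in the labels:
n=0: no move → L
n=1: W (go to 0, an L position)
n=2: L (sole option 1(W) is W)
n=3: W (go to 2, an L position)
n=4: W (go to 0, an L position)
n=5: W (go to 2, an L position)
n=6: W (go to 2, an L position)
n=7: L (options 6(W), 4(W), 3(W) are all W)
n=8: W (go to 7, an L position)
n=9: L (options 8(W), 6(W), 5(W) are all W)
n=10: W (go to 9, an L position)
n=11: W (go to 7, an L position)
n=12: W (go to 9, an L position)
n=13: W (go to 9, an L position)
n=14: L (options 13(W), 11(W), 10(W) are all W)
n=15: W (go to 14, an L position)
n=16: L (options 15(W), 13(W), 12(W) are all W)
n=17: W (go to 16, an L position)
n=18: W (go to 14, an L position)
n=19: W (go to 16, an L position)
The losing starting values of n are exactly the entries labelled L in this table (6 of them).

0, 2, 7, 9, 14, 16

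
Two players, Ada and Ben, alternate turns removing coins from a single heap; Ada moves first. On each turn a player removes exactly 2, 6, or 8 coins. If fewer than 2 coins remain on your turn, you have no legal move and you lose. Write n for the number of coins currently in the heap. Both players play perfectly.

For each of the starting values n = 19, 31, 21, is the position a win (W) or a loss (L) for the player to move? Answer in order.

19: L, 31: W, 21: W

Positions with no move are L. A position that does have a move is losing for the player to move precisely when every available move leads to a winning position for the opponent. Fill in the labels:
n=0: no move → L
n=1: no move → L
n=2: reaches L-position 0 → W
n=3: reaches L-position 1 → W
n=4: only reaches 2(W), which is W → L
n=5: only reaches 3(W), which is W → L
n=6: reaches L-position 4 → W
n=7: reaches L-position 5 → W
n=8: reaches L-position 0 → W
n=9: reaches L-position 1 → W
n=10: reaches L-position 4 → W
n=11: reaches L-position 5 → W
n=12: reaches L-position 4 → W
n=13: reaches L-position 5 → W
n=14: only reaches 12(W), 8(W), 6(W), all W → L
n=15: only reaches 13(W), 9(W), 7(W), all W → L
n=16: reaches L-position 14 → W
n=17: reaches L-position 15 → W
n=18: only reaches 16(W), 12(W), 10(W), all W → L
n=19: only reaches 17(W), 13(W), 11(W), all W → L
n=20: reaches L-position 18 → W
n=21: reaches L-position 19 → W
n=22: reaches L-position 14 → W
n=23: reaches L-position 15 → W
n=24: reaches L-position 18 → W
n=25: reaches L-position 19 → W
n=26: reaches L-position 18 → W
n=27: reaches L-position 19 → W
n=28: only reaches 26(W), 22(W), 20(W), all W → L
n=29: only reaches 27(W), 23(W), 21(W), all W → L
n=30: reaches L-position 28 → W
n=31: reaches L-position 29 → W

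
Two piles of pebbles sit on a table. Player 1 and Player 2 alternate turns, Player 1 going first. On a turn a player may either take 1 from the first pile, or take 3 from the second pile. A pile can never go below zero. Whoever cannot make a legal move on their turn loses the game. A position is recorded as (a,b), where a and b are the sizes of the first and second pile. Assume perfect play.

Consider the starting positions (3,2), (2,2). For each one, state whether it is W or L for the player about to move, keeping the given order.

Compute win/loss labels from the base case upward. A position with no move is L. Any other position is W if it can reach an L in one move, else L.
No move ever increases a pile, so every position that can arise here has a ≤ 3 and b ≤ 2; it is enough to label the cells with 0 ≤ a ≤ 3 and 0 ≤ b ≤ 2.
Every move lowers a or b (never raises either), so fill the grid row by row in increasing a, and left to right within a row: each cell's successors are then already labelled.
      b=0  b=1  b=2
a=0:    L    L    L
a=1:    W    W    W
a=2:    L    L    L
a=3:    W    W    W
Cells with no legal move (terminal, hence L): (0,0), (0,1), (0,2).
The remaining L cells, each justified by listing all of its moves:
(2,0): the only move is to (1,0)(W), a W ⇒ L
(2,1): the only move is to (1,1)(W), a W ⇒ L
(2,2): the only move is to (1,2)(W), a W ⇒ L
Every other cell has at least one move into one of the L cells above, so it is W.
(3,2): the move to (2,2) reaches an L cell, so W
(2,2): one of the L cells justified above, so L

(3,2): W, (2,2): L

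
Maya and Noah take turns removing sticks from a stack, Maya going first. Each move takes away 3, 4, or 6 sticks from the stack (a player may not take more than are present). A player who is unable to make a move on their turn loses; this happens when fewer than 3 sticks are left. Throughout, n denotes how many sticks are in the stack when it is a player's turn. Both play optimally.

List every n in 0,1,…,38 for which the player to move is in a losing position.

0, 1, 2, 9, 10, 11, 18, 19, 20, 27, 28, 29, 36, 37, 38

Work bottom-up. With no move the player to move loses. Otherwise the position is W if at least one move leads to an L position for the opponent, and L if every move leads to a W.
n=0: no move → L
n=1: no move → L
n=2: no move → L
n=3: can move to 0, which is L ⇒ W
n=4: can move to 1, which is L ⇒ W
n=5: can move to 2, which is L ⇒ W
n=6: can move to 2, which is L ⇒ W
n=7: can move to 1, which is L ⇒ W
n=8: can move to 2, which is L ⇒ W
n=9: moves to 6(W), 5(W), 3(W); every one is W ⇒ L
n=10: moves to 7(W), 6(W), 4(W); every one is W ⇒ L
n=11: moves to 8(W), 7(W), 5(W); every one is W ⇒ L
n=12: can move to 9, which is L ⇒ W
n=13: can move to 10, which is L ⇒ W
n=14: can move to 11, which is L ⇒ W
n=15: can move to 11, which is L ⇒ W
n=16: can move to 10, which is L ⇒ W
n=17: can move to 11, which is L ⇒ W
n=18: moves to 15(W), 14(W), 12(W); every one is W ⇒ L
n=19: moves to 16(W), 15(W), 13(W); every one is W ⇒ L
n=20: moves to 17(W), 16(W), 14(W); every one is W ⇒ L
n=21: can move to 18, which is L ⇒ W
n=22: can move to 19, which is L ⇒ W
n=23: can move to 20, which is L ⇒ W
n=24: can move to 20, which is L ⇒ W
n=25: can move to 19, which is L ⇒ W
n=26: can move to 20, which is L ⇒ W
n=27: moves to 24(W), 23(W), 21(W); every one is W ⇒ L
n=28: moves to 25(W), 24(W), 22(W); every one is W ⇒ L
n=29: moves to 26(W), 25(W), 23(W); every one is W ⇒ L
n=30: can move to 27, which is L ⇒ W
n=31: can move to 28, which is L ⇒ W
n=32: can move to 29, which is L ⇒ W
n=33: can move to 29, which is L ⇒ W
n=34: can move to 28, which is L ⇒ W
n=35: can move to 29, which is L ⇒ W
n=36: moves to 33(W), 32(W), 30(W); every one is W ⇒ L
n=37: moves to 34(W), 33(W), 31(W); every one is W ⇒ L
n=38: moves to 35(W), 34(W), 32(W); every one is W ⇒ L
The losing starting values of n are exactly the entries labelled L in this table (15 of them).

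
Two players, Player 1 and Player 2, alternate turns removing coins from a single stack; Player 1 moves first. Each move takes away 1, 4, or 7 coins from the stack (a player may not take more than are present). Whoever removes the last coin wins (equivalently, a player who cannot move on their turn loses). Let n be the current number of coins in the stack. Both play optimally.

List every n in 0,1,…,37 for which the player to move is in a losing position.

0, 2, 5, 8, 10, 13, 16, 18, 21, 24, 26, 29, 32, 34, 37

Classify positions by backward induction: terminal positions (no move available) are L. From any other position, the mover wins iff some move reaches an L.
n=0: no move → L
n=1: →0(L), so W
n=2: →1(W) only, which is W, so L
n=3: →2(L), so W
n=4: →0(L), so W
n=5: →4(W), 1(W) — all W, so L
n=6: →5(L), so W
n=7: →0(L), so W
n=8: →7(W), 4(W), 1(W) — all W, so L
n=9: →8(L), so W
n=10: →9(W), 6(W), 3(W) — all W, so L
n=11: →10(L), so W
n=12: →8(L), so W
n=13: →12(W), 9(W), 6(W) — all W, so L
n=14: →13(L), so W
n=15: →8(L), so W
n=16: →15(W), 12(W), 9(W) — all W, so L
n=17: →16(L), so W
n=18: →17(W), 14(W), 11(W) — all W, so L
n=19: →18(L), so W
n=20: →16(L), so W
n=21: →20(W), 17(W), 14(W) — all W, so L
n=22: →21(L), so W
n=23: →16(L), so W
n=24: →23(W), 20(W), 17(W) — all W, so L
n=25: →24(L), so W
n=26: →25(W), 22(W), 19(W) — all W, so L
n=27: →26(L), so W
n=28: →24(L), so W
n=29: →28(W), 25(W), 22(W) — all W, so L
n=30: →29(L), so W
n=31: →24(L), so W
n=32: →31(W), 28(W), 25(W) — all W, so L
n=33: →32(L), so W
n=34: →33(W), 30(W), 27(W) — all W, so L
n=35: →34(L), so W
n=36: →32(L), so W
n=37: →36(W), 33(W), 30(W) — all W, so L
The losing starting values of n are exactly the entries labelled L in this table (15 of them).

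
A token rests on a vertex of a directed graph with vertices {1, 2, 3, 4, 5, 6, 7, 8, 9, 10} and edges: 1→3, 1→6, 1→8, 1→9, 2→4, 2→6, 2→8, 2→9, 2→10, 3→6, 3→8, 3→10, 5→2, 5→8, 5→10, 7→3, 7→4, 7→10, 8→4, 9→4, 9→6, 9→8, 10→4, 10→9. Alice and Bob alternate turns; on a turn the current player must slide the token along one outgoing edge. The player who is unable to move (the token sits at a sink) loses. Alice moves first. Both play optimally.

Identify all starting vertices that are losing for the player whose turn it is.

4, 5, 6

Use the standard recursion: the mover loses at a terminal position; elsewhere, the mover wins exactly when some move hands the opponent an L position.
Every edge goes from a vertex to one that appears earlier in the order 6, 4, 8, 9, 10, 2, 5, 3, 1, 7, so processing vertices in that order labels each vertex after all of its successors.
6: no outgoing edge → L
4: no outgoing edge → L
8: can move to 4, which is L ⇒ W
9: can move to 4, which is L ⇒ W
10: can move to 4, which is L ⇒ W
2: can move to 4, which is L ⇒ W
5: moves to 2(W), 10(W), 8(W); every one is W ⇒ L
3: can move to 6, which is L ⇒ W
1: can move to 6, which is L ⇒ W
7: can move to 4, which is L ⇒ W
Reading off the rows marked L gives the requested list; there are 3 such vertices.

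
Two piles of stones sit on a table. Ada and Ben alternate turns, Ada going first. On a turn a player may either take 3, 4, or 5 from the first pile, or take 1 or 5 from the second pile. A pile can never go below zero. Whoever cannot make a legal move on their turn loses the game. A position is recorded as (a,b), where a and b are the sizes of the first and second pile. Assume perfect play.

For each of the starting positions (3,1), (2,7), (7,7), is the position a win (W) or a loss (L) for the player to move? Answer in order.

Compute win/loss labels from the base case upward. A position with no move is L. Any other position is W if it can reach an L in one move, else L.
No move ever increases a pile, so every position that can arise here has a ≤ 7 and b ≤ 7; it is enough to label the cells with 0 ≤ a ≤ 7 and 0 ≤ b ≤ 7.
Every move lowers a or b (never raises either), so fill the grid row by row in increasing a, and left to right within a row: each cell's successors are then already labelled.
      b=0  b=1  b=2  b=3  b=4  b=5  b=6  b=7
a=0:    L    W    L    W    L    W    L    W
a=1:    L    W    L    W    L    W    L    W
a=2:    L    W    L    W    L    W    L    W
a=3:    W    L    W    L    W    L    W    L
a=4:    W    L    W    L    W    L    W    L
a=5:    W    L    W    L    W    L    W    L
a=6:    W    W    W    W    W    W    W    W
a=7:    W    W    W    W    W    W    W    W
Cells with no legal move (terminal, hence L): (0,0), (1,0), (2,0).
The remaining L cells, each justified by listing all of its moves:
(0,2): L (sole option (0,1)(W) is W)
(0,4): L (sole option (0,3)(W) is W)
(0,6): L (options (0,5)(W), (0,1)(W) are all W)
(1,2): L (sole option (1,1)(W) is W)
(1,4): L (sole option (1,3)(W) is W)
(1,6): L (options (1,5)(W), (1,1)(W) are all W)
(2,2): L (sole option (2,1)(W) is W)
(2,4): L (sole option (2,3)(W) is W)
(2,6): L (options (2,5)(W), (2,1)(W) are all W)
(3,1): L (options (0,1)(W), (3,0)(W) are all W)
(3,3): L (options (0,3)(W), (3,2)(W) are all W)
(3,5): L (options (0,5)(W), (3,4)(W), (3,0)(W) are all W)
(3,7): L (options (0,7)(W), (3,6)(W), (3,2)(W) are all W)
(4,1): L (options (1,1)(W), (0,1)(W), (4,0)(W) are all W)
(4,3): L (options (1,3)(W), (0,3)(W), (4,2)(W) are all W)
(4,5): L (options (1,5)(W), (0,5)(W), (4,4)(W), (4,0)(W) are all W)
(4,7): L (options (1,7)(W), (0,7)(W), (4,6)(W), (4,2)(W) are all W)
(5,1): L (options (2,1)(W), (1,1)(W), (0,1)(W), (5,0)(W) are all W)
(5,3): L (options (2,3)(W), (1,3)(W), (0,3)(W), (5,2)(W) are all W)
(5,5): L (options (2,5)(W), (1,5)(W), (0,5)(W), (5,4)(W), (5,0)(W) are all W)
(5,7): L (options (2,7)(W), (1,7)(W), (0,7)(W), (5,6)(W), (5,2)(W) are all W)
Every other cell has at least one move into one of the L cells above, so it is W.
(3,1): one of the L cells justified above, so L
(2,7): the move to (2,6) reaches an L cell, so W
(7,7): the move to (4,7) reaches an L cell, so W

(3,1): L, (2,7): W, (7,7): W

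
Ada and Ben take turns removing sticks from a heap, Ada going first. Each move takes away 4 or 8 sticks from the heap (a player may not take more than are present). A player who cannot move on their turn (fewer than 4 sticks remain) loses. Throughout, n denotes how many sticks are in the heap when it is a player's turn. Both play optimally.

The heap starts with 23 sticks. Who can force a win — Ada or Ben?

Classify positions by backward induction: terminal positions (no move available) are L. From any other position, the mover wins iff some move reaches an L.
n=0: no move → L
n=1: no move → L
n=2: no move → L
n=3: no move → L
n=4: reaches L-position 0 → W
n=5: reaches L-position 1 → W
n=6: reaches L-position 2 → W
n=7: reaches L-position 3 → W
n=8: reaches L-position 0 → W
n=9: reaches L-position 1 → W
n=10: reaches L-position 2 → W
n=11: reaches L-position 3 → W
n=12: only reaches 8(W), 4(W), all W → L
n=13: only reaches 9(W), 5(W), all W → L
n=14: only reaches 10(W), 6(W), all W → L
n=15: only reaches 11(W), 7(W), all W → L
n=16: reaches L-position 12 → W
n=17: reaches L-position 13 → W
n=18: reaches L-position 14 → W
n=19: reaches L-position 15 → W
n=20: reaches L-position 12 → W
n=21: reaches L-position 13 → W
n=22: reaches L-position 14 → W
n=23: reaches L-position 15 → W
The starting position 23 is W: Ada should remove 8, leaving 15, handing over an L position.

Ada wins.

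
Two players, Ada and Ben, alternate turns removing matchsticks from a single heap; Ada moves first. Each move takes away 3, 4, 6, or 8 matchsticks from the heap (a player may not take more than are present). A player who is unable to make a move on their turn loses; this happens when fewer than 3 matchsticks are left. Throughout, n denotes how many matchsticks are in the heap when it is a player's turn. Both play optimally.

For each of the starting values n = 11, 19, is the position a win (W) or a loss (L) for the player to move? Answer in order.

Use the standard recursion: the mover loses at a terminal position; elsewhere, the mover wins exactly when some move hands the opponent an L position.
n=0: no move → L
n=1: no move → L
n=2: no move → L
n=3: reaches L-position 0 → W
n=4: reaches L-position 1 → W
n=5: reaches L-position 2 → W
n=6: reaches L-position 2 → W
n=7: reaches L-position 1 → W
n=8: reaches L-position 2 → W
n=9: reaches L-position 1 → W
n=10: reaches L-position 2 → W
n=11: only reaches 8(W), 7(W), 5(W), 3(W), all W → L
n=12: only reaches 9(W), 8(W), 6(W), 4(W), all W → L
n=13: only reaches 10(W), 9(W), 7(W), 5(W), all W → L
n=14: reaches L-position 11 → W
n=15: reaches L-position 12 → W
n=16: reaches L-position 13 → W
n=17: reaches L-position 13 → W
n=18: reaches L-position 12 → W
n=19: reaches L-position 13 → W

11: L, 19: W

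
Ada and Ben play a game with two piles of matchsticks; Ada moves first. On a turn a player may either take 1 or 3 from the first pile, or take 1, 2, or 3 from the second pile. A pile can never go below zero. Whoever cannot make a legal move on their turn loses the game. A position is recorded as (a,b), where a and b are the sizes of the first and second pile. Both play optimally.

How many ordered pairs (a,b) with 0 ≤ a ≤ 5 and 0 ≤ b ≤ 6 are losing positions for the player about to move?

Work bottom-up. With no move the player to move loses. Otherwise the position is W if at least one move leads to an L position for the opponent, and L if every move leads to a W.
Every move lowers a or b (never raises either), so fill the grid row by row in increasing a, and left to right within a row: each cell's successors are then already labelled.
      b=0  b=1  b=2  b=3  b=4  b=5  b=6
a=0:    L    W    W    W    L    W    W
a=1:    W    L    W    W    W    L    W
a=2:    L    W    W    W    L    W    W
a=3:    W    L    W    W    W    L    W
a=4:    L    W    W    W    L    W    W
a=5:    W    L    W    W    W    L    W
Cells with no legal move (terminal, hence L): (0,0).
The remaining L cells, each justified by listing all of its moves:
(0,4): →(0,3)(W), (0,2)(W), (0,1)(W) — all W, so L
(1,1): →(0,1)(W), (1,0)(W) — all W, so L
(1,5): →(0,5)(W), (1,4)(W), (1,3)(W), (1,2)(W) — all W, so L
(2,0): →(1,0)(W) only, which is W, so L
(2,4): →(1,4)(W), (2,3)(W), (2,2)(W), (2,1)(W) — all W, so L
(3,1): →(2,1)(W), (0,1)(W), (3,0)(W) — all W, so L
(3,5): →(2,5)(W), (0,5)(W), (3,4)(W), (3,3)(W), (3,2)(W) — all W, so L
(4,0): →(3,0)(W), (1,0)(W) — all W, so L
(4,4): →(3,4)(W), (1,4)(W), (4,3)(W), (4,2)(W), (4,1)(W) — all W, so L
(5,1): →(4,1)(W), (2,1)(W), (5,0)(W) — all W, so L
(5,5): →(4,5)(W), (2,5)(W), (5,4)(W), (5,3)(W), (5,2)(W) — all W, so L
Every other cell has at least one move into one of the L cells above, so it is W.
L cells per row: a=0: 2, a=1: 2, a=2: 2, a=3: 2, a=4: 2, a=5: 2; total 12.

12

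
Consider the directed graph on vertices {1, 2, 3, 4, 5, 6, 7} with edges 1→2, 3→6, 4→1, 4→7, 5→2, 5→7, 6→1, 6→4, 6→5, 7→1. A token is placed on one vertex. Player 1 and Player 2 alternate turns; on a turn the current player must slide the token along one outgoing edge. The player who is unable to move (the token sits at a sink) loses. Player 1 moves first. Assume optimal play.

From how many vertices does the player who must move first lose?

Use the standard recursion: the mover loses at a terminal position; elsewhere, the mover wins exactly when some move hands the opponent an L position.
Every edge goes from a vertex to one that appears earlier in the order 2, 1, 7, 5, 4, 6, 3, so processing vertices in that order labels each vertex after all of its successors.
2: no outgoing edge → L
1: can move to 2, which is L ⇒ W
7: the only move is to 1(W), a W ⇒ L
5: can move to 7, which is L ⇒ W
4: can move to 7, which is L ⇒ W
6: moves to 4(W), 5(W), 1(W); every one is W ⇒ L
3: can move to 6, which is L ⇒ W
The L vertices are 2, 6, 7; that is 3 in all.

3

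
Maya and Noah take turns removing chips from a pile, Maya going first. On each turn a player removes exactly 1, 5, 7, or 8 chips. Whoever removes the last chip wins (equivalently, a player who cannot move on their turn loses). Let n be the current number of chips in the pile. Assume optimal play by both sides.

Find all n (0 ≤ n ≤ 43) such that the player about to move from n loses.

0, 2, 4, 6, 15, 17, 19, 21, 30, 32, 34, 36

Build the W/L table. Terminal = L. A non-terminal position is W if it has a move to some L; otherwise it is L.
n=0: no move → L
n=1: can move to 0, which is L ⇒ W
n=2: the only move is to 1(W), a W ⇒ L
n=3: can move to 2, which is L ⇒ W
n=4: the only move is to 3(W), a W ⇒ L
n=5: can move to 4, which is L ⇒ W
n=6: moves to 5(W), 1(W); every one is W ⇒ L
n=7: can move to 6, which is L ⇒ W
n=8: can move to 0, which is L ⇒ W
n=9: can move to 4, which is L ⇒ W
n=10: can move to 2, which is L ⇒ W
n=11: can move to 6, which is L ⇒ W
n=12: can move to 4, which is L ⇒ W
n=13: can move to 6, which is L ⇒ W
n=14: can move to 6, which is L ⇒ W
n=15: moves to 14(W), 10(W), 8(W), 7(W); every one is W ⇒ L
n=16: can move to 15, which is L ⇒ W
n=17: moves to 16(W), 12(W), 10(W), 9(W); every one is W ⇒ L
n=18: can move to 17, which is L ⇒ W
n=19: moves to 18(W), 14(W), 12(W), 11(W); every one is W ⇒ L
n=20: can move to 19, which is L ⇒ W
n=21: moves to 20(W), 16(W), 14(W), 13(W); every one is W ⇒ L
n=22: can move to 21, which is L ⇒ W
n=23: can move to 15, which is L ⇒ W
n=24: can move to 19, which is L ⇒ W
n=25: can move to 17, which is L ⇒ W
n=26: can move to 21, which is L ⇒ W
n=27: can move to 19, which is L ⇒ W
n=28: can move to 21, which is L ⇒ W
n=29: can move to 21, which is L ⇒ W
n=30: moves to 29(W), 25(W), 23(W), 22(W); every one is W ⇒ L
n=31: can move to 30, which is L ⇒ W
n=32: moves to 31(W), 27(W), 25(W), 24(W); every one is W ⇒ L
n=33: can move to 32, which is L ⇒ W
n=34: moves to 33(W), 29(W), 27(W), 26(W); every one is W ⇒ L
n=35: can move to 34, which is L ⇒ W
n=36: moves to 35(W), 31(W), 29(W), 28(W); every one is W ⇒ L
n=37: can move to 36, which is L ⇒ W
n=38: can move to 30, which is L ⇒ W
n=39: can move to 34, which is L ⇒ W
n=40: can move to 32, which is L ⇒ W
n=41: can move to 36, which is L ⇒ W
n=42: can move to 34, which is L ⇒ W
n=43: can move to 36, which is L ⇒ W
Reading off the rows marked L gives the requested list; there are 12 such values of n.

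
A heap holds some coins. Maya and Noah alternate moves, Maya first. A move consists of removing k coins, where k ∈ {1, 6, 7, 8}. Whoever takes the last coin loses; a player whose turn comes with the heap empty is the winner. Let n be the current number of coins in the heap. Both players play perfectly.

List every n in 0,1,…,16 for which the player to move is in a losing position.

1, 3, 5, 14, 16

Label each position W (a win for the player to move) or L (a loss). A position with no legal move is W; any other position is W exactly when some move reaches an L, and L when every move reaches a W.
n=0: no move; the opponent has just taken the last coin and therefore loses → W
n=1: L (sole option 0(W) is W)
n=2: W (go to 1, an L position)
n=3: L (sole option 2(W) is W)
n=4: W (go to 3, an L position)
n=5: L (sole option 4(W) is W)
n=6: W (go to 5, an L position)
n=7: W (go to 1, an L position)
n=8: W (go to 1, an L position)
n=9: W (go to 3, an L position)
n=10: W (go to 3, an L position)
n=11: W (go to 5, an L position)
n=12: W (go to 5, an L position)
n=13: W (go to 5, an L position)
n=14: L (options 13(W), 8(W), 7(W), 6(W) are all W)
n=15: W (go to 14, an L position)
n=16: L (options 15(W), 10(W), 9(W), 8(W) are all W)
The losing starting values of n are exactly the entries labelled L in this table (5 of them).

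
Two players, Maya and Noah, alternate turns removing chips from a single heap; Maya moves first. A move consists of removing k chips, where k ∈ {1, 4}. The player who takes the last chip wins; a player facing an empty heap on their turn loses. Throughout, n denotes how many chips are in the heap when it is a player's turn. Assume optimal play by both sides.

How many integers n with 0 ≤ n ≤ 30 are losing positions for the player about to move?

Classify positions by backward induction: terminal positions (no move available) are L. From any other position, the mover wins iff some move reaches an L.
n=0: no move → L
n=1: →0(L), so W
n=2: →1(W) only, which is W, so L
n=3: →2(L), so W
n=4: →0(L), so W
n=5: →4(W), 1(W) — all W, so L
n=6: →5(L), so W
n=7: →6(W), 3(W) — all W, so L
n=8: →7(L), so W
n=9: →5(L), so W
n=10: →9(W), 6(W) — all W, so L
n=11: →10(L), so W
n=12: →11(W), 8(W) — all W, so L
n=13: →12(L), so W
n=14: →10(L), so W
n=15: →14(W), 11(W) — all W, so L
n=16: →15(L), so W
n=17: →16(W), 13(W) — all W, so L
n=18: →17(L), so W
n=19: →15(L), so W
n=20: →19(W), 16(W) — all W, so L
n=21: →20(L), so W
n=22: →21(W), 18(W) — all W, so L
n=23: →22(L), so W
n=24: →20(L), so W
n=25: →24(W), 21(W) — all W, so L
n=26: →25(L), so W
n=27: →26(W), 23(W) — all W, so L
n=28: →27(L), so W
n=29: →25(L), so W
n=30: →29(W), 26(W) — all W, so L
L entries with 0 ≤ n ≤ 30: n = 0, 2, 5, 7, 10, 12, 15, 17, 20, 22, 25, 27, 30; that makes 13.

13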